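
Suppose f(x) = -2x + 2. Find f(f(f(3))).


f(3) = -4
f(-4) = 10
f(10) = -18

-18


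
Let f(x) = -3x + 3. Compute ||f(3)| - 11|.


5


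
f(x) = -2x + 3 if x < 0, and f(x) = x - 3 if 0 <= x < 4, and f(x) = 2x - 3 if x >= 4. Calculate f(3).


3 satisfies 0 <= x < 4
f(3) = 0

0


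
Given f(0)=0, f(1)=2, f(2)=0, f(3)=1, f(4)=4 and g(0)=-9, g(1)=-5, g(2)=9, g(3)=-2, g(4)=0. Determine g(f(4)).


0


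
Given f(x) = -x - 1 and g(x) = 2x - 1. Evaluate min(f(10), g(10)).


f(10) = -11
g(10) = 19
min = -11

-11


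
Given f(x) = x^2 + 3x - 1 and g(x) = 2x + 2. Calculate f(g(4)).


g(4) = 10
f(10) = 1*(10)^2 + 3*(10) - 1 = 129

129


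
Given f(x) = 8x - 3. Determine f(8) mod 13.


9


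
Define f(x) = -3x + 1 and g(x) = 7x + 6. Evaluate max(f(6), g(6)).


48


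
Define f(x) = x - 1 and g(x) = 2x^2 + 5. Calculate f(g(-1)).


g(-1) = 7
f(7) = 6

6


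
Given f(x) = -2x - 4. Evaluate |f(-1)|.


f(-1) = -2
|-2| = 2

2


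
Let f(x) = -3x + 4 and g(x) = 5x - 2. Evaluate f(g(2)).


g(2) = 8
f(8) = -20

-20


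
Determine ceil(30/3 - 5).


5


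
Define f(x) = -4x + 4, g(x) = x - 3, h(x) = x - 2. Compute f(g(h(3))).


h(3) = 1
g(1) = -2
f(-2) = 12

12


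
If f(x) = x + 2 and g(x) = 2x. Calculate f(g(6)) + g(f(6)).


30


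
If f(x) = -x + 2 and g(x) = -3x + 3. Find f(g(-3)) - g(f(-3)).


f(g(-3)) = -10
g(f(-3)) = -12
Difference = 2

2


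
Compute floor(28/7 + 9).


28/7 = 4
4 + 9 = 13
floor(13) = 13

13


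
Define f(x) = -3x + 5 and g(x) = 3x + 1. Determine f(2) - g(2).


f(2) = -1
g(2) = 7
Difference = -8

-8


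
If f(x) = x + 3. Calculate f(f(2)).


f(2) = 5
f(5) = 8

8


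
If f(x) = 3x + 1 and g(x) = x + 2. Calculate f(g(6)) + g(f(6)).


f(g(6)) = 25
g(f(6)) = 21
Sum = 46

46


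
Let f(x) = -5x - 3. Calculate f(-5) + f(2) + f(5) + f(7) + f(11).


f(-5) = 22
f(2) = -13
f(5) = -28
f(7) = -38
f(11) = -58
Sum = -115

-115


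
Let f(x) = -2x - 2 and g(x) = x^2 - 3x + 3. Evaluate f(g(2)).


g(2) = 1
f(1) = -4

-4


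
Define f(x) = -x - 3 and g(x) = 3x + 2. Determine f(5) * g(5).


f(5) = -8
g(5) = 17
Product = -136

-136


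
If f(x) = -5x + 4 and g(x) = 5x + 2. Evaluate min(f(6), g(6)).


f(6) = -26
g(6) = 32
min = -26

-26


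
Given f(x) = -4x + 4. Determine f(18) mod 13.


f(18) = -68
-68 mod 13 = 10

10


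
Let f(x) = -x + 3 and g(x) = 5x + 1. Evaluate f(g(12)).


g(12) = 61
f(61) = -58

-58


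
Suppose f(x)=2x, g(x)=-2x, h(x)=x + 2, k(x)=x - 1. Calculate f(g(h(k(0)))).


k(0) = -1
h(-1) = 1
g(1) = -2
f(-2) = -4

-4


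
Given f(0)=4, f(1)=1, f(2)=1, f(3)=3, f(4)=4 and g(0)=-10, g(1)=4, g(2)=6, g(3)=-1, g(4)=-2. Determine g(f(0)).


f(0) = 4
g(4) = -2

-2


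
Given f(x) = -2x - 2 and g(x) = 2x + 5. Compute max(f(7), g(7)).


19


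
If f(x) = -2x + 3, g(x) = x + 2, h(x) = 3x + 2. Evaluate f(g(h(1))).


-11


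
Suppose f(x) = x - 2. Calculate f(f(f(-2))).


f(-2) = -4
f(-4) = -6
f(-6) = -8

-8


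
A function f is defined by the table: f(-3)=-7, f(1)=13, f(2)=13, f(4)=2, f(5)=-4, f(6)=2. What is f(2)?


Reading from the table at x = 2

13


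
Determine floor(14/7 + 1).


14/7 = 2
2 + 1 = 3
floor(3) = 3

3


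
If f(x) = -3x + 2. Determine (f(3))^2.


f(3) = -7
(-7)^2 = 49

49


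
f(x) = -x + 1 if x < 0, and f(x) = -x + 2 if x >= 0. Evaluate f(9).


9 satisfies x >= 0
f(9) = -7

-7


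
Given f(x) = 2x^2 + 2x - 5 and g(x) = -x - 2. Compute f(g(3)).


35


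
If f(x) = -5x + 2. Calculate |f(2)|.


f(2) = -8
|-8| = 8

8


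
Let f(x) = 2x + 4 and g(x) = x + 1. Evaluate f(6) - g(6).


9


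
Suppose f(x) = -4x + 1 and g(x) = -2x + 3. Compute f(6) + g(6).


-32


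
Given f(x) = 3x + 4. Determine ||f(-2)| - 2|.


f(-2) = -2
|-2| = 2
|2 - 2| = 0

0


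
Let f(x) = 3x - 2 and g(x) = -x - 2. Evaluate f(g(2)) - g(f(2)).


f(g(2)) = -14
g(f(2)) = -6
Difference = -8

-8


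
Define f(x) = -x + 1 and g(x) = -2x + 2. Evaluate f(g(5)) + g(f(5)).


f(g(5)) = 9
g(f(5)) = 10
Sum = 19

19


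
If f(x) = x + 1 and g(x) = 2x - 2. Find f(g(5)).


9


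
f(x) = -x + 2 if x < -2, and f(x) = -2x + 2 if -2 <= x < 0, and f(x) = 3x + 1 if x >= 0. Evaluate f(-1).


-1 satisfies -2 <= x < 0
f(-1) = 4

4


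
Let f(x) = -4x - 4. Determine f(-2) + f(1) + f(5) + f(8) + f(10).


-108


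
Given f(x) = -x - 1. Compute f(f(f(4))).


f(4) = -5
f(-5) = 4
f(4) = -5

-5


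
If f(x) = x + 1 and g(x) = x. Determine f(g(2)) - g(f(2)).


f(g(2)) = 3
g(f(2)) = 3
Difference = 0

0


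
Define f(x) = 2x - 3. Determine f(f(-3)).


-21


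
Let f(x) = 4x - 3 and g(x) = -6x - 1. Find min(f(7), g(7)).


f(7) = 25
g(7) = -43
min = -43

-43


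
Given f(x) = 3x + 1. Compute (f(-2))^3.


f(-2) = -5
(-5)^3 = -125

-125


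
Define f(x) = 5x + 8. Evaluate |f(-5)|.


f(-5) = -17
|-17| = 17

17


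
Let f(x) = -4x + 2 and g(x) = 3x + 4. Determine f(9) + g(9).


f(9) = -34
g(9) = 31
Sum = -3

-3


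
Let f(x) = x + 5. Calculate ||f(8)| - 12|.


1


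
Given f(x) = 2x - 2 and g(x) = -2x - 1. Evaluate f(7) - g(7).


f(7) = 12
g(7) = -15
Difference = 27

27


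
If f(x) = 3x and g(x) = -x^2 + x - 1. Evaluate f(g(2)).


-9


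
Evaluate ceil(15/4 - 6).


-2


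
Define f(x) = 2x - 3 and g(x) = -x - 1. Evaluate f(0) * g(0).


f(0) = -3
g(0) = -1
Product = 3

3


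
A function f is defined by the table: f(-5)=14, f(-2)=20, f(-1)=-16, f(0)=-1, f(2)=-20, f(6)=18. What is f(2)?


-20


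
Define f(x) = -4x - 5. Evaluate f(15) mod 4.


f(15) = -65
-65 mod 4 = 3

3


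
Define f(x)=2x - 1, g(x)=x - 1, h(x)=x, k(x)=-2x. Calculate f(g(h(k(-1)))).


k(-1) = 2
h(2) = 2
g(2) = 1
f(1) = 1

1


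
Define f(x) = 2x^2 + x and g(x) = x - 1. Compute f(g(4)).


g(4) = 3
f(3) = 2*(3)^2 + 1*(3) = 21

21


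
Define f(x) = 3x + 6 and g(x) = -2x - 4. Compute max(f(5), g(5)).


f(5) = 21
g(5) = -14
max = 21

21


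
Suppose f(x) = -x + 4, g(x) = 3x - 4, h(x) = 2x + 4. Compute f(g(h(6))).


-40


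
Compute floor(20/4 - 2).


20/4 = 5
5 - 2 = 3
floor(3) = 3

3


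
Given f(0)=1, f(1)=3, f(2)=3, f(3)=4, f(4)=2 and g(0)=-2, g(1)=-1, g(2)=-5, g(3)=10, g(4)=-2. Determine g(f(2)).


f(2) = 3
g(3) = 10

10


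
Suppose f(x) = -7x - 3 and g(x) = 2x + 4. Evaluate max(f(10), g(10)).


24


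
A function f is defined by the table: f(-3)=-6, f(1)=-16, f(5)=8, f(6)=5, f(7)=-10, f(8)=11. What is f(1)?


Reading from the table at x = 1

-16


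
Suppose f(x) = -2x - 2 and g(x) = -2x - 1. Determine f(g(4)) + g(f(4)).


f(g(4)) = 16
g(f(4)) = 19
Sum = 35

35


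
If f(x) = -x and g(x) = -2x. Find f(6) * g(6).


f(6) = -6
g(6) = -12
Product = 72

72


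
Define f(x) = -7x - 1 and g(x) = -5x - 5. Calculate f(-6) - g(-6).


f(-6) = 41
g(-6) = 25
Difference = 16

16


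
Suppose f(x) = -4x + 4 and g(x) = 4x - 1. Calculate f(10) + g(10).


f(10) = -36
g(10) = 39
Sum = 3

3


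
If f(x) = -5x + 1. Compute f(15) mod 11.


f(15) = -74
-74 mod 11 = 3

3


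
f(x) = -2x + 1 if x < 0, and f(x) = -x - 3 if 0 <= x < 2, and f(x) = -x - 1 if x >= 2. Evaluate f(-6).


-6 satisfies x < 0
f(-6) = 13

13


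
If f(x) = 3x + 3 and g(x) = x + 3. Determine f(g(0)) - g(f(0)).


f(g(0)) = 12
g(f(0)) = 6
Difference = 6

6


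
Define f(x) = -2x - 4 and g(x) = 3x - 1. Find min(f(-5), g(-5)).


-16


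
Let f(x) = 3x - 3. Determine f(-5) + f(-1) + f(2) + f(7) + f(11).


27


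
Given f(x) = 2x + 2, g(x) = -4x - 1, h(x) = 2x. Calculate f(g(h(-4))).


h(-4) = -8
g(-8) = 31
f(31) = 64

64


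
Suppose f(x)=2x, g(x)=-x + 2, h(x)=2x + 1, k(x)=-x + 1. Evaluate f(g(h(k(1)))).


k(1) = 0
h(0) = 1
g(1) = 1
f(1) = 2

2


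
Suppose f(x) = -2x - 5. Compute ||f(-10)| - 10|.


f(-10) = 15
|15| = 15
|15 - 10| = 5

5


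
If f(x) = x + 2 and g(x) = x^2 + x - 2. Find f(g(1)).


g(1) = 0
f(0) = 2

2


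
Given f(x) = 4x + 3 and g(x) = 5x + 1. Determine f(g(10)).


g(10) = 51
f(51) = 207

207


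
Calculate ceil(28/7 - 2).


28/7 = 4
4 - 2 = 2
ceil(2) = 2

2


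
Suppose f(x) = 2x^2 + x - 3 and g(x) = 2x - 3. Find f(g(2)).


0


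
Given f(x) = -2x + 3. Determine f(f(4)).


f(4) = -5
f(-5) = 13

13


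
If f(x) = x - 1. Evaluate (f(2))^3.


f(2) = 1
(1)^3 = 1

1


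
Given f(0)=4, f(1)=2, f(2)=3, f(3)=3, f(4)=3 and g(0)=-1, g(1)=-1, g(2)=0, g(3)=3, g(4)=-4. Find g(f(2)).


f(2) = 3
g(3) = 3

3


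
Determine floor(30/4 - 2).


5


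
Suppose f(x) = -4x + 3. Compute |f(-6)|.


f(-6) = 27
|27| = 27

27


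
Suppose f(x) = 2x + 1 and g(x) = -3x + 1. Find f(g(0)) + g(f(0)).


1


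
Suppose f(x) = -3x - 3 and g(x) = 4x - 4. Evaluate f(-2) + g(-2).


f(-2) = 3
g(-2) = -12
Sum = -9

-9


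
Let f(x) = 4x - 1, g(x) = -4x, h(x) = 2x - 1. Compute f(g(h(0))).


h(0) = -1
g(-1) = 4
f(4) = 15

15


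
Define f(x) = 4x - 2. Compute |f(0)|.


f(0) = -2
|-2| = 2

2


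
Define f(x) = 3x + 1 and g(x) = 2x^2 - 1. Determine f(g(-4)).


g(-4) = 31
f(31) = 94

94


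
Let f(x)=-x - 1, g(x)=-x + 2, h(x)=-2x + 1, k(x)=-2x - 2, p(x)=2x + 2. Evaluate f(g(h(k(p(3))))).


p(3) = 8
k(8) = -18
h(-18) = 37
g(37) = -35
f(-35) = 34

34


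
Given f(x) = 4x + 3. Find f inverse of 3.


0


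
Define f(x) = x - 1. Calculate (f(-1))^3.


f(-1) = -2
(-2)^3 = -8

-8


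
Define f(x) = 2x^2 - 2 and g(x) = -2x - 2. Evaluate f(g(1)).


g(1) = -4
f(-4) = 2*(-4)^2 - 2 = 30

30


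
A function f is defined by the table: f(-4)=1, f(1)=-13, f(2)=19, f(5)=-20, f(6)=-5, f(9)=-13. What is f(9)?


Reading from the table at x = 9

-13


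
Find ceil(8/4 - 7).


8/4 = 2
2 - 7 = -5
ceil(-5) = -5

-5


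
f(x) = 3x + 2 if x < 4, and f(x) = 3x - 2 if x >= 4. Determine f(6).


6 satisfies x >= 4
f(6) = 16

16


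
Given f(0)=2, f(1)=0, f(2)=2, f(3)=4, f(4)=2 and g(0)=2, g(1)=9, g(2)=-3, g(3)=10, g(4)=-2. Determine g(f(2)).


f(2) = 2
g(2) = -3

-3


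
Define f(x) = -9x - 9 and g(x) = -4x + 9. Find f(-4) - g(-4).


2


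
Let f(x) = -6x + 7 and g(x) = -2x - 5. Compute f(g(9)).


g(9) = -23
f(-23) = 145

145


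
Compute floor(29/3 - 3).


29/3 = 9.6667
9.6667 - 3 = 6.6667
floor(6.6667) = 6

6


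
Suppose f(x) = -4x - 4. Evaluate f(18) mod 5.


f(18) = -76
-76 mod 5 = 4

4


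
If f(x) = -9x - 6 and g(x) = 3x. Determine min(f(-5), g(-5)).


f(-5) = 39
g(-5) = -15
min = -15

-15


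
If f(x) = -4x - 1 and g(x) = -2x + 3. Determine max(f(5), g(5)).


f(5) = -21
g(5) = -7
max = -7

-7


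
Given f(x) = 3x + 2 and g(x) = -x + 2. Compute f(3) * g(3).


-11


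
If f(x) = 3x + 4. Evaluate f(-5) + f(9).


f(-5) = -11
f(9) = 31
Sum = 20

20


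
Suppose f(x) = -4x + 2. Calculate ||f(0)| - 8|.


6


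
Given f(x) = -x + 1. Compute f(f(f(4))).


f(4) = -3
f(-3) = 4
f(4) = -3

-3


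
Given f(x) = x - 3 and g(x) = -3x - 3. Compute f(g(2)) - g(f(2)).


f(g(2)) = -12
g(f(2)) = 0
Difference = -12

-12


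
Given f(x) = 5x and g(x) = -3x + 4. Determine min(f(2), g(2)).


f(2) = 10
g(2) = -2
min = -2

-2


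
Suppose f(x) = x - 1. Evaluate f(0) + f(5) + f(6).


f(0) = -1
f(5) = 4
f(6) = 5
Sum = 8

8


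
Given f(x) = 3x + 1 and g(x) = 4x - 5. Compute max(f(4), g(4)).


f(4) = 13
g(4) = 11
max = 13

13


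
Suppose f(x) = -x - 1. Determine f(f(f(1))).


f(1) = -2
f(-2) = 1
f(1) = -2

-2


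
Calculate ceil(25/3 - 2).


25/3 = 8.3333
8.3333 - 2 = 6.3333
ceil(6.3333) = 7

7


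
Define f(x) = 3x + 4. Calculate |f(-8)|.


f(-8) = -20
|-20| = 20

20


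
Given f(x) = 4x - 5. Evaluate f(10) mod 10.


f(10) = 35
35 mod 10 = 5

5


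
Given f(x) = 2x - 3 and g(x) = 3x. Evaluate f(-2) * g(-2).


f(-2) = -7
g(-2) = -6
Product = 42

42


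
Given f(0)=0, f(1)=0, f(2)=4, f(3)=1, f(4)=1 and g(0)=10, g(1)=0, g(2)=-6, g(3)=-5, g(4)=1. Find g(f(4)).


f(4) = 1
g(1) = 0

0


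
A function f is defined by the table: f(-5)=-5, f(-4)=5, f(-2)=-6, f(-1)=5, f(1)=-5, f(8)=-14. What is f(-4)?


Reading from the table at x = -4

5


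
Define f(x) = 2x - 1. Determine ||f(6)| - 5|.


f(6) = 11
|11| = 11
|11 - 5| = 6

6


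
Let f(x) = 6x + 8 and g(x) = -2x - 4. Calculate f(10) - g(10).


f(10) = 68
g(10) = -24
Difference = 92

92


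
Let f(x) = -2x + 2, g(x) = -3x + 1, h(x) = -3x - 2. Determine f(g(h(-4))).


h(-4) = 10
g(10) = -29
f(-29) = 60

60


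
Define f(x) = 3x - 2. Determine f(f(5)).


f(5) = 13
f(13) = 37

37


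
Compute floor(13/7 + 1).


13/7 = 1.8571
1.8571 + 1 = 2.8571
floor(2.8571) = 2

2


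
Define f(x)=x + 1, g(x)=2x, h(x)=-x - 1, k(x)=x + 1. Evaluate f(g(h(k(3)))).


k(3) = 4
h(4) = -5
g(-5) = -10
f(-10) = -9

-9


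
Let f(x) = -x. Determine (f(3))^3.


f(3) = -3
(-3)^3 = -27

-27


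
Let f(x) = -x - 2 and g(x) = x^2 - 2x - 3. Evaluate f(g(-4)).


g(-4) = 21
f(21) = -23

-23


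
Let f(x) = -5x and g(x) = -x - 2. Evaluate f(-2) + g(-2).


f(-2) = 10
g(-2) = 0
Sum = 10

10


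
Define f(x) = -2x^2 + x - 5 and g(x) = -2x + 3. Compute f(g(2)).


g(2) = -1
f(-1) = (-2)*(-1)^2 + 1*(-1) - 5 = -8

-8


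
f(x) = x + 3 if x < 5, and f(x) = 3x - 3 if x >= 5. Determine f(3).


3 satisfies x < 5
f(3) = 6

6


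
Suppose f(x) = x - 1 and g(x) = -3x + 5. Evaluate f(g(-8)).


g(-8) = 29
f(29) = 28

28


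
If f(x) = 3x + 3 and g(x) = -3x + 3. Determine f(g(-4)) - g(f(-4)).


18


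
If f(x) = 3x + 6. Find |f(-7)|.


f(-7) = -15
|-15| = 15

15


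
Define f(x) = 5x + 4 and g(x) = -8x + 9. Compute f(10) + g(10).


-17


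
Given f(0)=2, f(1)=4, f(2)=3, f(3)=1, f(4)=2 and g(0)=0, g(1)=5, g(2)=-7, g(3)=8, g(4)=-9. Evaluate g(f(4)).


f(4) = 2
g(2) = -7

-7


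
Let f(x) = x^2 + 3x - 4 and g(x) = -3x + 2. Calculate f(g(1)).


g(1) = -1
f(-1) = 1*(-1)^2 + 3*(-1) - 4 = -6

-6


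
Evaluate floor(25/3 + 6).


25/3 = 8.3333
8.3333 + 6 = 14.3333
floor(14.3333) = 14

14


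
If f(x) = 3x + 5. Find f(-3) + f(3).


f(-3) = -4
f(3) = 14
Sum = 10

10


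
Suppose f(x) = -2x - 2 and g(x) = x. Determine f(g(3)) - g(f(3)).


f(g(3)) = -8
g(f(3)) = -8
Difference = 0

0


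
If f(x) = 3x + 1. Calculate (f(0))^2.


f(0) = 1
(1)^2 = 1

1


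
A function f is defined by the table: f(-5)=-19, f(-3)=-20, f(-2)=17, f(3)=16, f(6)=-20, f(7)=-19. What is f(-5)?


Reading from the table at x = -5

-19


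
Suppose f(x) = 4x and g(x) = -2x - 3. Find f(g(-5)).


g(-5) = 7
f(7) = 28

28


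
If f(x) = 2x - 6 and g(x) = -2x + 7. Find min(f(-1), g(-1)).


f(-1) = -8
g(-1) = 9
min = -8

-8


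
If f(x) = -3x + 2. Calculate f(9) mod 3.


f(9) = -25
-25 mod 3 = 2

2


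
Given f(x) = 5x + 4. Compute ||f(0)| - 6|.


2


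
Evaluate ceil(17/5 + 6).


17/5 = 3.4
3.4 + 6 = 9.4
ceil(9.4) = 10

10


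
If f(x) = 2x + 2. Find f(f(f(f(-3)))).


f(-3) = -4
f(-4) = -6
f(-6) = -10
f(-10) = -18

-18


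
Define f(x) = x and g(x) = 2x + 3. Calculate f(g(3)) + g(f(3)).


18


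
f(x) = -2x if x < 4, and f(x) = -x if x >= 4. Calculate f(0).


0


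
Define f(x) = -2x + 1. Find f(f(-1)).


f(-1) = 3
f(3) = -5

-5


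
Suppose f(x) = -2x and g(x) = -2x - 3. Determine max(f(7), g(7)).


-14


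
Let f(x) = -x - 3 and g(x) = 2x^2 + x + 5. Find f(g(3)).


g(3) = 26
f(26) = -29

-29


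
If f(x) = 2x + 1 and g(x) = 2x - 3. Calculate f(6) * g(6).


f(6) = 13
g(6) = 9
Product = 117

117


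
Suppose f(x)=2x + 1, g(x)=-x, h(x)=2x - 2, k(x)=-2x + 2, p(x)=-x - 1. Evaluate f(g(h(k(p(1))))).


p(1) = -2
k(-2) = 6
h(6) = 10
g(10) = -10
f(-10) = -19

-19


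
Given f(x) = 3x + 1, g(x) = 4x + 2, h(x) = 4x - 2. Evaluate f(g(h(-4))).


-209


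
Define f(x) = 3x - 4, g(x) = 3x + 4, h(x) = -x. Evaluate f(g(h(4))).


-28


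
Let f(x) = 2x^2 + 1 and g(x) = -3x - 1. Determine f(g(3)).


201


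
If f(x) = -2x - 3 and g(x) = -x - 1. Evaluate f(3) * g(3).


f(3) = -9
g(3) = -4
Product = 36

36


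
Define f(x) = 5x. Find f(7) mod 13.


9


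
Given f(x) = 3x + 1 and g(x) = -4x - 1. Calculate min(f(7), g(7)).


f(7) = 22
g(7) = -29
min = -29

-29


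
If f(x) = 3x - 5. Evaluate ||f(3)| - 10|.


f(3) = 4
|4| = 4
|4 - 10| = 6

6


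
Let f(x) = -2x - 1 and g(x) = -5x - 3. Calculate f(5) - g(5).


f(5) = -11
g(5) = -28
Difference = 17

17


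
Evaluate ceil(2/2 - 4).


2/2 = 1
1 - 4 = -3
ceil(-3) = -3

-3


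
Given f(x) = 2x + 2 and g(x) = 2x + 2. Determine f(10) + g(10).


f(10) = 22
g(10) = 22
Sum = 44

44


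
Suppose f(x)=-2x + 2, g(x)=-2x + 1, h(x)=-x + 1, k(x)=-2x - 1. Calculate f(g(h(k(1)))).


k(1) = -3
h(-3) = 4
g(4) = -7
f(-7) = 16

16


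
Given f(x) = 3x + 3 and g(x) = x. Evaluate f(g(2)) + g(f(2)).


f(g(2)) = 9
g(f(2)) = 9
Sum = 18

18


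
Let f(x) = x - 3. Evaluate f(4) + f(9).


f(4) = 1
f(9) = 6
Sum = 7

7


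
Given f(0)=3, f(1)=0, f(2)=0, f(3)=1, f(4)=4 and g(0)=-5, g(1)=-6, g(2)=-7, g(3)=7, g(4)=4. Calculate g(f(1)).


-5


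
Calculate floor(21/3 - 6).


21/3 = 7
7 - 6 = 1
floor(1) = 1

1


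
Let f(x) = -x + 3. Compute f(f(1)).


f(1) = 2
f(2) = 1

1


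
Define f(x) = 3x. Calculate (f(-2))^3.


f(-2) = -6
(-6)^3 = -216

-216


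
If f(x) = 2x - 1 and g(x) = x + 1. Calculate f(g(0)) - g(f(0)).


f(g(0)) = 1
g(f(0)) = 0
Difference = 1

1


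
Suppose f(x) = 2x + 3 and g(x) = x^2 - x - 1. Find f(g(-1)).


5


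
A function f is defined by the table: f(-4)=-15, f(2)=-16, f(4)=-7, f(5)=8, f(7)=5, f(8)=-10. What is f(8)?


Reading from the table at x = 8

-10


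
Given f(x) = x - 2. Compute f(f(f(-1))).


f(-1) = -3
f(-3) = -5
f(-5) = -7

-7


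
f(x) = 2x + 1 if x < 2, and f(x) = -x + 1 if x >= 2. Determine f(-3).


-3 satisfies x < 2
f(-3) = -5

-5


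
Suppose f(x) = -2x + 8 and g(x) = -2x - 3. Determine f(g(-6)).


g(-6) = 9
f(9) = -10

-10


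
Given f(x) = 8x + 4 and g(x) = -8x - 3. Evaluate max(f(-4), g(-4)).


f(-4) = -28
g(-4) = 29
max = 29

29


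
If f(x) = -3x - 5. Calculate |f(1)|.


f(1) = -8
|-8| = 8

8


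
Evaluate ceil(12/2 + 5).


12/2 = 6
6 + 5 = 11
ceil(11) = 11

11


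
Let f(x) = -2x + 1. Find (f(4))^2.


f(4) = -7
(-7)^2 = 49

49


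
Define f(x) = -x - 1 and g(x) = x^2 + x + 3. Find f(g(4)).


g(4) = 23
f(23) = -24

-24


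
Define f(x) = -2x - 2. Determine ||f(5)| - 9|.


f(5) = -12
|-12| = 12
|12 - 9| = 3

3


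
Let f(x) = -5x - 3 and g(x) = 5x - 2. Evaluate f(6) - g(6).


f(6) = -33
g(6) = 28
Difference = -61

-61


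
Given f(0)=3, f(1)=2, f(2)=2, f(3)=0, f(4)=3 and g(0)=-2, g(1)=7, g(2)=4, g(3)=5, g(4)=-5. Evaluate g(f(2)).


f(2) = 2
g(2) = 4

4


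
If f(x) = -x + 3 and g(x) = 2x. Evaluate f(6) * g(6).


f(6) = -3
g(6) = 12
Product = -36

-36


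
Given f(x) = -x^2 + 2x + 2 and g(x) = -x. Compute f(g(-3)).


g(-3) = 3
f(3) = (-1)*(3)^2 + 2*(3) + 2 = -1

-1


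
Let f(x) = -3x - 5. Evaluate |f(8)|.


f(8) = -29
|-29| = 29

29


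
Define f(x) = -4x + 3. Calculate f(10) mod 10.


f(10) = -37
-37 mod 10 = 3

3


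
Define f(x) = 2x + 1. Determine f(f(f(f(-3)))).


f(-3) = -5
f(-5) = -9
f(-9) = -17
f(-17) = -33

-33


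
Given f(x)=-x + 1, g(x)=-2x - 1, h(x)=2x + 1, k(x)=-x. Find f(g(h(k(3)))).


k(3) = -3
h(-3) = -5
g(-5) = 9
f(9) = -8

-8


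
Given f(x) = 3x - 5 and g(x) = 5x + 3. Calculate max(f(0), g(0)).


f(0) = -5
g(0) = 3
max = 3

3


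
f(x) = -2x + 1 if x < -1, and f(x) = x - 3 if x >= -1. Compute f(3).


0


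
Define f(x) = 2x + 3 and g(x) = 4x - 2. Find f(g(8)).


g(8) = 30
f(30) = 63

63


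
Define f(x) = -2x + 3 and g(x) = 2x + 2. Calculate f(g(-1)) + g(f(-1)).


f(g(-1)) = 3
g(f(-1)) = 12
Sum = 15

15


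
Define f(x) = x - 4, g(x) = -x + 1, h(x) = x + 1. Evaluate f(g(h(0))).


h(0) = 1
g(1) = 0
f(0) = -4

-4


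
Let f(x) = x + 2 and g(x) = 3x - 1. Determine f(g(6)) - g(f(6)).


f(g(6)) = 19
g(f(6)) = 23
Difference = -4

-4


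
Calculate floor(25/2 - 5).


25/2 = 12.5
12.5 - 5 = 7.5
floor(7.5) = 7

7


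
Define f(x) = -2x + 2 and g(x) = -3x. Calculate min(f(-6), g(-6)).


f(-6) = 14
g(-6) = 18
min = 14

14


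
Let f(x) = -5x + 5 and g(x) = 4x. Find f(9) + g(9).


f(9) = -40
g(9) = 36
Sum = -4

-4


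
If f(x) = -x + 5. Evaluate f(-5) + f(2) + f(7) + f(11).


f(-5) = 10
f(2) = 3
f(7) = -2
f(11) = -6
Sum = 5

5


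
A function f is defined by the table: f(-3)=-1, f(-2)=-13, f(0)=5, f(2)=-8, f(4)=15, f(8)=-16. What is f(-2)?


Reading from the table at x = -2

-13


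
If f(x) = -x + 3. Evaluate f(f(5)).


f(5) = -2
f(-2) = 5

5


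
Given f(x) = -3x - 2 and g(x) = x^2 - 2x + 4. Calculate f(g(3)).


g(3) = 7
f(7) = -23

-23


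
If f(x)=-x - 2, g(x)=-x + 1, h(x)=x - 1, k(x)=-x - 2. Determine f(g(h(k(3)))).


k(3) = -5
h(-5) = -6
g(-6) = 7
f(7) = -9

-9


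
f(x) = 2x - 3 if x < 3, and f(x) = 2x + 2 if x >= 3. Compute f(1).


-1


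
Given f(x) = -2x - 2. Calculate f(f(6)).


26


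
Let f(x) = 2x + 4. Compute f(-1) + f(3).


12


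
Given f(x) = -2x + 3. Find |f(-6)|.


f(-6) = 15
|15| = 15

15


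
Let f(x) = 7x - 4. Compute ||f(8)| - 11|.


f(8) = 52
|52| = 52
|52 - 11| = 41

41


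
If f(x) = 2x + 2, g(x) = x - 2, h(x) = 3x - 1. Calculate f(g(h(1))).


h(1) = 2
g(2) = 0
f(0) = 2

2


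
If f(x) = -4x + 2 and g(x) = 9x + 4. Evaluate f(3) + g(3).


f(3) = -10
g(3) = 31
Sum = 21

21


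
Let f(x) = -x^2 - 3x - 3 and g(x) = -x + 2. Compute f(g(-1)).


g(-1) = 3
f(3) = (-1)*(3)^2 - 3*(3) - 3 = -21

-21


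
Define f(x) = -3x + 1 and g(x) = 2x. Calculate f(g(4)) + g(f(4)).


-45


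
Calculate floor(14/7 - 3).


-1


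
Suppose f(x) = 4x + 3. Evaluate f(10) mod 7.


f(10) = 43
43 mod 7 = 1

1


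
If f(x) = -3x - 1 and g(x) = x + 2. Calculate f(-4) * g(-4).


f(-4) = 11
g(-4) = -2
Product = -22

-22


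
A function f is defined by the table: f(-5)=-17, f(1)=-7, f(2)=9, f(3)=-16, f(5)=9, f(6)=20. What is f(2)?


9


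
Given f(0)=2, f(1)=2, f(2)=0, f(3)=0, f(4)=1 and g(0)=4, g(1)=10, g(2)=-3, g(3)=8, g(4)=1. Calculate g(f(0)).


f(0) = 2
g(2) = -3

-3


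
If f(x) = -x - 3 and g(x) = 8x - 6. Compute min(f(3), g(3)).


f(3) = -6
g(3) = 18
min = -6

-6


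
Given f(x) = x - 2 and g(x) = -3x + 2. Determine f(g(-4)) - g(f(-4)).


f(g(-4)) = 12
g(f(-4)) = 20
Difference = -8

-8


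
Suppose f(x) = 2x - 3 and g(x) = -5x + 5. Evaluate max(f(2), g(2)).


f(2) = 1
g(2) = -5
max = 1

1


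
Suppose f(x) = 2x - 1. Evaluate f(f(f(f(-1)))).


f(-1) = -3
f(-3) = -7
f(-7) = -15
f(-15) = -31

-31


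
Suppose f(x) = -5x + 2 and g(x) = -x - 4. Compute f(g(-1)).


g(-1) = -3
f(-3) = 17

17


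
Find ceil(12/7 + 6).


8


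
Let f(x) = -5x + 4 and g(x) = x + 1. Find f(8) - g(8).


f(8) = -36
g(8) = 9
Difference = -45

-45


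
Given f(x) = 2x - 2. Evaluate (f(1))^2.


f(1) = 0
(0)^2 = 0

0


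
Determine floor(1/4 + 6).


1/4 = 0.25
0.25 + 6 = 6.25
floor(6.25) = 6

6


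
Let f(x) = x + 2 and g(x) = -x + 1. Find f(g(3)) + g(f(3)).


f(g(3)) = 0
g(f(3)) = -4
Sum = -4

-4


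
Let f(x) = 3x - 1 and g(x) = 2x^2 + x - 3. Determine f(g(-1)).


g(-1) = -2
f(-2) = -7

-7


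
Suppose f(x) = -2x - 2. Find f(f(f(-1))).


f(-1) = 0
f(0) = -2
f(-2) = 2

2


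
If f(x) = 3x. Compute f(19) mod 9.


3


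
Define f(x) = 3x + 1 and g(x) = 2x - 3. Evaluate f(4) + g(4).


f(4) = 13
g(4) = 5
Sum = 18

18


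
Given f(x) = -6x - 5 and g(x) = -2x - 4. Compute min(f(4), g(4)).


f(4) = -29
g(4) = -12
min = -29

-29


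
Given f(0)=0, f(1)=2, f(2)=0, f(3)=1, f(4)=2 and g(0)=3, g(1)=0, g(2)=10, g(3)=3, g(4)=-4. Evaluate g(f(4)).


f(4) = 2
g(2) = 10

10


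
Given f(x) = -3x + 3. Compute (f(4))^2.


f(4) = -9
(-9)^2 = 81

81


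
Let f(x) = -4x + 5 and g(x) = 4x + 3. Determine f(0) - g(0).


f(0) = 5
g(0) = 3
Difference = 2

2


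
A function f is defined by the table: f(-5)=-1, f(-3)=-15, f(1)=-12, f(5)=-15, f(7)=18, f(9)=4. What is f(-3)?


Reading from the table at x = -3

-15


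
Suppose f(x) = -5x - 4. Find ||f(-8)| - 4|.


f(-8) = 36
|36| = 36
|36 - 4| = 32

32


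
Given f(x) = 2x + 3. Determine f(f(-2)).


f(-2) = -1
f(-1) = 1

1


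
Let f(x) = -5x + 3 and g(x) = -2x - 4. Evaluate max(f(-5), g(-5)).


f(-5) = 28
g(-5) = 6
max = 28

28


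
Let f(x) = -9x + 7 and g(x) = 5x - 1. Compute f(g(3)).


g(3) = 14
f(14) = -119

-119


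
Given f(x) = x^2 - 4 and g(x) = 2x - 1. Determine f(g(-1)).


g(-1) = -3
f(-3) = 1*(-3)^2 - 4 = 5

5


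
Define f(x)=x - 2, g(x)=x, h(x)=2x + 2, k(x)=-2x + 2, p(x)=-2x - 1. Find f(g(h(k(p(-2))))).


p(-2) = 3
k(3) = -4
h(-4) = -6
g(-6) = -6
f(-6) = -8

-8


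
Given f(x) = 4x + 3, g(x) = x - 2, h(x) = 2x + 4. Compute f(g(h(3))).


h(3) = 10
g(10) = 8
f(8) = 35

35


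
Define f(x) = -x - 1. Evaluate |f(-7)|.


f(-7) = 6
|6| = 6

6


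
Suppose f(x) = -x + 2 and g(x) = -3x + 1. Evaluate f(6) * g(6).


f(6) = -4
g(6) = -17
Product = 68

68


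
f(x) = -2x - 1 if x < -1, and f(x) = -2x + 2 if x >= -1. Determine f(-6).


-6 satisfies x < -1
f(-6) = 11

11


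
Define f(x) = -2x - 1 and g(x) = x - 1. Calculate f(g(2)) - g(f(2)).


3


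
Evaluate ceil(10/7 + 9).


11


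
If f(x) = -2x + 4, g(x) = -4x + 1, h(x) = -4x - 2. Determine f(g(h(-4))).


h(-4) = 14
g(14) = -55
f(-55) = 114

114


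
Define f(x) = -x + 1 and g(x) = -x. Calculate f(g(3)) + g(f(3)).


f(g(3)) = 4
g(f(3)) = 2
Sum = 6

6


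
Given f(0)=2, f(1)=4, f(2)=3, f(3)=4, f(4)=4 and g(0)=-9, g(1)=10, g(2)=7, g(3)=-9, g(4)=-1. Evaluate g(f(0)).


7


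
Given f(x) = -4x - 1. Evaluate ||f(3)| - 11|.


f(3) = -13
|-13| = 13
|13 - 11| = 2

2


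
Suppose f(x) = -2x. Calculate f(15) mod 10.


f(15) = -30
-30 mod 10 = 0

0


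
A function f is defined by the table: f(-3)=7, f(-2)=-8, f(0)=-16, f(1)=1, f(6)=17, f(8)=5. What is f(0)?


-16


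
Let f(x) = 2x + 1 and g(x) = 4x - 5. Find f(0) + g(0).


f(0) = 1
g(0) = -5
Sum = -4

-4


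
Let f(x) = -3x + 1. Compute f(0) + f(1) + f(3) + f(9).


f(0) = 1
f(1) = -2
f(3) = -8
f(9) = -26
Sum = -35

-35


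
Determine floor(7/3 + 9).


7/3 = 2.3333
2.3333 + 9 = 11.3333
floor(11.3333) = 11

11


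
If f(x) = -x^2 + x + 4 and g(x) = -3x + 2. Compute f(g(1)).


g(1) = -1
f(-1) = (-1)*(-1)^2 + 1*(-1) + 4 = 2

2


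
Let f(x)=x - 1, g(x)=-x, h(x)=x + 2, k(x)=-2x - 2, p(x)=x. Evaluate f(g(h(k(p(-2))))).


p(-2) = -2
k(-2) = 2
h(2) = 4
g(4) = -4
f(-4) = -5

-5


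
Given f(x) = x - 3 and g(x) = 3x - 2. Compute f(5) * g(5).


26


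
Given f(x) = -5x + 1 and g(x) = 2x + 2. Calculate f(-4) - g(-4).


f(-4) = 21
g(-4) = -6
Difference = 27

27


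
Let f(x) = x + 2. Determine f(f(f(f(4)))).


f(4) = 6
f(6) = 8
f(8) = 10
f(10) = 12

12


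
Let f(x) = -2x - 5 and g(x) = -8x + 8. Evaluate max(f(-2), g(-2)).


24


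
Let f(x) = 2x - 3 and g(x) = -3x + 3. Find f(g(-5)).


g(-5) = 18
f(18) = 33

33


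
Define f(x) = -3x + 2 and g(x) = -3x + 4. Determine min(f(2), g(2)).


f(2) = -4
g(2) = -2
min = -4

-4


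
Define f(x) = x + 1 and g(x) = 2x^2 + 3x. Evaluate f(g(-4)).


21


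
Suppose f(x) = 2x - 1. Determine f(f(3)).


f(3) = 5
f(5) = 9

9


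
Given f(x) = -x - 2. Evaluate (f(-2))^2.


f(-2) = 0
(0)^2 = 0

0


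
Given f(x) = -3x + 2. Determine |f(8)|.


f(8) = -22
|-22| = 22

22


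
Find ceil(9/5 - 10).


9/5 = 1.8
1.8 - 10 = -8.2
ceil(-8.2) = -8

-8


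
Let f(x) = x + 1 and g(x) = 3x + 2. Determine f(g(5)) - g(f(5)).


-2


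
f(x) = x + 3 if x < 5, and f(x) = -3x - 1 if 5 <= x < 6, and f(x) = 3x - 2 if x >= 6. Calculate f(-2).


-2 satisfies x < 5
f(-2) = 1

1


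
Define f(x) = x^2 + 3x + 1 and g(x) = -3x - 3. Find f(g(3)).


g(3) = -12
f(-12) = 1*(-12)^2 + 3*(-12) + 1 = 109

109


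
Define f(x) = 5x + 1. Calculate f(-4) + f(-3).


f(-4) = -19
f(-3) = -14
Sum = -33

-33


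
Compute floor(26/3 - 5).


26/3 = 8.6667
8.6667 - 5 = 3.6667
floor(3.6667) = 3

3


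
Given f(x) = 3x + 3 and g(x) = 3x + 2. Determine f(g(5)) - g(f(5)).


f(g(5)) = 54
g(f(5)) = 56
Difference = -2

-2


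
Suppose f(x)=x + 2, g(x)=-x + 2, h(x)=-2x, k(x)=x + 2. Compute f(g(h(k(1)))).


k(1) = 3
h(3) = -6
g(-6) = 8
f(8) = 10

10


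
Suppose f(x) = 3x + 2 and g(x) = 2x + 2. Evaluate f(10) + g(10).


f(10) = 32
g(10) = 22
Sum = 54

54


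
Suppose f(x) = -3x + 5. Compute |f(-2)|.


f(-2) = 11
|11| = 11

11


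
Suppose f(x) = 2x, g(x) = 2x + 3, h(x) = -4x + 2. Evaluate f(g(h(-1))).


h(-1) = 6
g(6) = 15
f(15) = 30

30


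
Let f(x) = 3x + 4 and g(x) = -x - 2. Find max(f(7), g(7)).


f(7) = 25
g(7) = -9
max = 25

25


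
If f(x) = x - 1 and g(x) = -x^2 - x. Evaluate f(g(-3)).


g(-3) = -6
f(-6) = -7

-7


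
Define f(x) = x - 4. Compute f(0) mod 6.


f(0) = -4
-4 mod 6 = 2

2


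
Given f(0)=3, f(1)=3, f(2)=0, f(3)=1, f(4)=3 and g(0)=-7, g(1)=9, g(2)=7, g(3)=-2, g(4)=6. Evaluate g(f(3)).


f(3) = 1
g(1) = 9

9


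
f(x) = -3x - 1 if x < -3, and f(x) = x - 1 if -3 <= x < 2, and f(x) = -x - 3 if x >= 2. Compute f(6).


6 satisfies x >= 2
f(6) = -9

-9


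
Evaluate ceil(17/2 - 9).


17/2 = 8.5
8.5 - 9 = -0.5
ceil(-0.5) = 0

0


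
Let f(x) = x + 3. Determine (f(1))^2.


16


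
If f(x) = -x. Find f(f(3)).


3


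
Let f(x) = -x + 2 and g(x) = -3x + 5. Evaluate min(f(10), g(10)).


f(10) = -8
g(10) = -25
min = -25

-25


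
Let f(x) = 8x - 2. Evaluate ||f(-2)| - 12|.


f(-2) = -18
|-18| = 18
|18 - 12| = 6

6


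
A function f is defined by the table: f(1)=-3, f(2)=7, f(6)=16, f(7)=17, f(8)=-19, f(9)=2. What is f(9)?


Reading from the table at x = 9

2


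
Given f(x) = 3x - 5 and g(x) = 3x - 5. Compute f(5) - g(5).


f(5) = 10
g(5) = 10
Difference = 0

0


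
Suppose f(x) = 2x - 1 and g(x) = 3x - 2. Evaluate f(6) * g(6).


f(6) = 11
g(6) = 16
Product = 176

176


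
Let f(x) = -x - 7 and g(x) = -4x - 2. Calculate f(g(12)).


43


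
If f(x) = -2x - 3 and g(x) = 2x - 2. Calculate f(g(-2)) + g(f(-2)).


f(g(-2)) = 9
g(f(-2)) = 0
Sum = 9

9


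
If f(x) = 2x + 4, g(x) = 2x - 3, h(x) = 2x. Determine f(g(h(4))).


h(4) = 8
g(8) = 13
f(13) = 30

30


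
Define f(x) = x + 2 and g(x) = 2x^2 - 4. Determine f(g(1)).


g(1) = -2
f(-2) = 0

0


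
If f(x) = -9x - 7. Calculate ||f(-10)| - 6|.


f(-10) = 83
|83| = 83
|83 - 6| = 77

77


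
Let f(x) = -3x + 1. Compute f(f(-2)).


f(-2) = 7
f(7) = -20

-20


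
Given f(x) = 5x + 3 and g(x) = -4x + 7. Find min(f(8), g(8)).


f(8) = 43
g(8) = -25
min = -25

-25


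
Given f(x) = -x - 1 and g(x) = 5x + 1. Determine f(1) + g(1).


f(1) = -2
g(1) = 6
Sum = 4

4


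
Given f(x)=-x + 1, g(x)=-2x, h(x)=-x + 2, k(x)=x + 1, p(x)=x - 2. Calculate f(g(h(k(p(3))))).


p(3) = 1
k(1) = 2
h(2) = 0
g(0) = 0
f(0) = 1

1


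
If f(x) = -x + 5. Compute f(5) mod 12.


f(5) = 0
0 mod 12 = 0

0


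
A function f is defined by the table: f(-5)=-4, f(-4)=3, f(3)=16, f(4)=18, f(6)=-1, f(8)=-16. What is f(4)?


Reading from the table at x = 4

18


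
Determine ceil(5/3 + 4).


6


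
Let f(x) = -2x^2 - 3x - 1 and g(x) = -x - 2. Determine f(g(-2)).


g(-2) = 0
f(0) = (-2)*(0)^2 - 3*(0) - 1 = -1

-1


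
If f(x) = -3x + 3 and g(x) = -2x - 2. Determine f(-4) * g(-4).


90


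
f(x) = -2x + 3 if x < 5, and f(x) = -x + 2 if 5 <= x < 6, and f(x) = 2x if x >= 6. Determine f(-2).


-2 satisfies x < 5
f(-2) = 7

7


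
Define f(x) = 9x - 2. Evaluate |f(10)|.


f(10) = 88
|88| = 88

88


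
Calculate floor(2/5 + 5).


2/5 = 0.4
0.4 + 5 = 5.4
floor(5.4) = 5

5


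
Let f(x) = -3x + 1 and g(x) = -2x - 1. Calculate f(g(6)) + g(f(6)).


f(g(6)) = 40
g(f(6)) = 33
Sum = 73

73


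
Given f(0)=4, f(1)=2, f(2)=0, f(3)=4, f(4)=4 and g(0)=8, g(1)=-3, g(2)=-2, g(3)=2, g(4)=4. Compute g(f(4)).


f(4) = 4
g(4) = 4

4


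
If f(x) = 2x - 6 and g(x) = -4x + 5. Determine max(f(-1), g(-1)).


f(-1) = -8
g(-1) = 9
max = 9

9


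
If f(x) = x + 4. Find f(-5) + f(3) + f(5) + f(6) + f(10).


f(-5) = -1
f(3) = 7
f(5) = 9
f(6) = 10
f(10) = 14
Sum = 39

39


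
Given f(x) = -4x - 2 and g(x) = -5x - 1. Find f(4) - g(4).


f(4) = -18
g(4) = -21
Difference = 3

3


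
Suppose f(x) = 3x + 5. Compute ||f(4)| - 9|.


8


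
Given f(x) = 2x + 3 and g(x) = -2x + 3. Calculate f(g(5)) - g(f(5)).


f(g(5)) = -11
g(f(5)) = -23
Difference = 12

12


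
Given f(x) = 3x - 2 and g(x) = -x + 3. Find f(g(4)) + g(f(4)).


f(g(4)) = -5
g(f(4)) = -7
Sum = -12

-12


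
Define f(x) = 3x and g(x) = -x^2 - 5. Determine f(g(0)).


g(0) = -5
f(-5) = -15

-15


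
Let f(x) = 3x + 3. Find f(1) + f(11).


42


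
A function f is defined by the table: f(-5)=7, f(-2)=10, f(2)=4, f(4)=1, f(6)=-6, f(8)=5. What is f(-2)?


Reading from the table at x = -2

10


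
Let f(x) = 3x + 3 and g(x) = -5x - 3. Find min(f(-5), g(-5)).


f(-5) = -12
g(-5) = 22
min = -12

-12


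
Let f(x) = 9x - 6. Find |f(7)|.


f(7) = 57
|57| = 57

57


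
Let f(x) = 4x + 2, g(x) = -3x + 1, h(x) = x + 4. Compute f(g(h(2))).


h(2) = 6
g(6) = -17
f(-17) = -66

-66


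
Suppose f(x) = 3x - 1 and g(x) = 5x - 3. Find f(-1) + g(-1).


f(-1) = -4
g(-1) = -8
Sum = -12

-12


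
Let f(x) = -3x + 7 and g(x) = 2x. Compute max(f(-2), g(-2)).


f(-2) = 13
g(-2) = -4
max = 13

13


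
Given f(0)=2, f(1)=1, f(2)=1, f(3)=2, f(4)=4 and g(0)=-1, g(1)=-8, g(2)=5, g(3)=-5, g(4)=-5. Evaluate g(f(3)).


f(3) = 2
g(2) = 5

5


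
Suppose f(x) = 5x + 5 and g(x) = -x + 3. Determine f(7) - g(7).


f(7) = 40
g(7) = -4
Difference = 44

44


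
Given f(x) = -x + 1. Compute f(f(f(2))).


f(2) = -1
f(-1) = 2
f(2) = -1

-1


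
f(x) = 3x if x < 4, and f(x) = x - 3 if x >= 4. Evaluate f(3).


3 satisfies x < 4
f(3) = 9

9


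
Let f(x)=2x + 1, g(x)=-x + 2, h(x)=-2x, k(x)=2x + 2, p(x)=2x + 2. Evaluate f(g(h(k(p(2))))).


61


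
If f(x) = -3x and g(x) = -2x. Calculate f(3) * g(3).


f(3) = -9
g(3) = -6
Product = 54

54


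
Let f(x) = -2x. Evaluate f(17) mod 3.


f(17) = -34
-34 mod 3 = 2

2


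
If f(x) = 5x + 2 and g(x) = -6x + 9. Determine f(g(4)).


g(4) = -15
f(-15) = -73

-73


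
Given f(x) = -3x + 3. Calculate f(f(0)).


f(0) = 3
f(3) = -6

-6


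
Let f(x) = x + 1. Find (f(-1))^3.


0


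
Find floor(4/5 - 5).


4/5 = 0.8
0.8 - 5 = -4.2
floor(-4.2) = -5

-5


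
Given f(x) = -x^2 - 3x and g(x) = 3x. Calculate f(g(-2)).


g(-2) = -6
f(-6) = (-1)*(-6)^2 - 3*(-6) = -18

-18


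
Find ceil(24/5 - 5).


24/5 = 4.8
4.8 - 5 = -0.2
ceil(-0.2) = 0

0


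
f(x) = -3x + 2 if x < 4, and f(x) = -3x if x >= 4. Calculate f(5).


5 satisfies x >= 4
f(5) = -15

-15


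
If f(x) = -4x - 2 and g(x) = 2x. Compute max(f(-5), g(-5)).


f(-5) = 18
g(-5) = -10
max = 18

18


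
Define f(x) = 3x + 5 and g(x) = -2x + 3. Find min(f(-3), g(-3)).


f(-3) = -4
g(-3) = 9
min = -4

-4


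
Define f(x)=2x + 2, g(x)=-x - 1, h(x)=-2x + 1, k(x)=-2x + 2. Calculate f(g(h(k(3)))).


-18


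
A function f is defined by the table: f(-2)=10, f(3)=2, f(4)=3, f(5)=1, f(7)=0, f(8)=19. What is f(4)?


Reading from the table at x = 4

3


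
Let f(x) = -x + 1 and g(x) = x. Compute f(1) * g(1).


f(1) = 0
g(1) = 1
Product = 0

0


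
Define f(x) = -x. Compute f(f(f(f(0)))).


0


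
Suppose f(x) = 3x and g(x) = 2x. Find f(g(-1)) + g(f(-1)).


f(g(-1)) = -6
g(f(-1)) = -6
Sum = -12

-12


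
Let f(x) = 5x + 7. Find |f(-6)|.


23


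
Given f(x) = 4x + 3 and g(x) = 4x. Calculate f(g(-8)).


g(-8) = -32
f(-32) = -125

-125


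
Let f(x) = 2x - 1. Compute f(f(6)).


f(6) = 11
f(11) = 21

21


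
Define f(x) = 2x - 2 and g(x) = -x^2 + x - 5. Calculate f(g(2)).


g(2) = -7
f(-7) = -16

-16


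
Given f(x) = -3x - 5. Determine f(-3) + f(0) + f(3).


-15


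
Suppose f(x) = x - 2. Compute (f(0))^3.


f(0) = -2
(-2)^3 = -8

-8


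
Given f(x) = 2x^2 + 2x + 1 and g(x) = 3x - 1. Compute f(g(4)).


g(4) = 11
f(11) = 2*(11)^2 + 2*(11) + 1 = 265

265


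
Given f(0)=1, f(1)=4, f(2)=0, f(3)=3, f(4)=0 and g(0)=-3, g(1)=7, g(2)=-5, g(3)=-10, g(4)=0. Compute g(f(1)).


f(1) = 4
g(4) = 0

0


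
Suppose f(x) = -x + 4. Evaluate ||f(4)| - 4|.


4


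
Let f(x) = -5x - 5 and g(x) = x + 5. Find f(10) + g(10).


f(10) = -55
g(10) = 15
Sum = -40

-40


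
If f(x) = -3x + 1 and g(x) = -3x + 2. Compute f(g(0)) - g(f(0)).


f(g(0)) = -5
g(f(0)) = -1
Difference = -4

-4


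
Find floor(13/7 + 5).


13/7 = 1.8571
1.8571 + 5 = 6.8571
floor(6.8571) = 6

6


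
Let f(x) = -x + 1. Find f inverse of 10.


Solve -x + 1 = 10
x = (10 - 1) / (-1) = -9

-9


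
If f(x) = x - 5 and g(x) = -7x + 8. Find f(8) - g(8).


f(8) = 3
g(8) = -48
Difference = 51

51


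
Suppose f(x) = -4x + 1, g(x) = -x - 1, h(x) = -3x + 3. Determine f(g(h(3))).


h(3) = -6
g(-6) = 5
f(5) = -19

-19


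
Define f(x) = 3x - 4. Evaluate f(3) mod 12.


f(3) = 5
5 mod 12 = 5

5


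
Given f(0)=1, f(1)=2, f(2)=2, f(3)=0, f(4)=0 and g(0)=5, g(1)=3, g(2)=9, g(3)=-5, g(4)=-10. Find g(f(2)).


f(2) = 2
g(2) = 9

9


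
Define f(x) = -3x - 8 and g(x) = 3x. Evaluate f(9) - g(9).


f(9) = -35
g(9) = 27
Difference = -62

-62


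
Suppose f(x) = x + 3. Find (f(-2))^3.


f(-2) = 1
(1)^3 = 1

1


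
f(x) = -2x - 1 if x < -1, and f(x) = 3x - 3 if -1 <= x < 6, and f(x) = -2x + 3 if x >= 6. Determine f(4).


4 satisfies -1 <= x < 6
f(4) = 9

9


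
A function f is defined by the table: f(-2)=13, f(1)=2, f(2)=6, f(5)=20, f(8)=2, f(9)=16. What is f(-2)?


13


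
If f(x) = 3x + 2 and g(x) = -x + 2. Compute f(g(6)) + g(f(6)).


f(g(6)) = -10
g(f(6)) = -18
Sum = -28

-28


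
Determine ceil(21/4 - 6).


0


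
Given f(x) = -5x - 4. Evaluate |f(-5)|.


f(-5) = 21
|21| = 21

21


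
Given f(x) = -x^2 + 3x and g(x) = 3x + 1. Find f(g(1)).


g(1) = 4
f(4) = (-1)*(4)^2 + 3*(4) = -4

-4


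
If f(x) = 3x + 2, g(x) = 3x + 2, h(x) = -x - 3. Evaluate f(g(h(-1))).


h(-1) = -2
g(-2) = -4
f(-4) = -10

-10
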